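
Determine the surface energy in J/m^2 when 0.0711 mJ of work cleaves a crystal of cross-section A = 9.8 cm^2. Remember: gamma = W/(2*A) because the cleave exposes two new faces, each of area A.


Convert: A = 9.8 cm^2 = 0.00098 m^2, W = 0.0711 mJ = 7.11e-05 J
Cleaving exposes two faces of area A, so total new surface = 2*A and gamma = W / (2*A)
gamma = 7.11e-05 / (2 * 0.00098)
gamma = 0.036 J/m^2

0.036


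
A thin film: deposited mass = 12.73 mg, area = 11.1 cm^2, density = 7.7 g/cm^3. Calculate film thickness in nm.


Convert: m = 12.73 mg = 1.2730e-05 kg, A = 11.1 cm^2 = 1.1100e-03 m^2, rho = 7.7 g/cm^3 = 7700 kg/m^3
t = m / (A * rho)
t = 1.2730e-05 / (1.1100e-03 * 7700)
t = 1.4894e-06 m = 1489.4 nm

1489.4


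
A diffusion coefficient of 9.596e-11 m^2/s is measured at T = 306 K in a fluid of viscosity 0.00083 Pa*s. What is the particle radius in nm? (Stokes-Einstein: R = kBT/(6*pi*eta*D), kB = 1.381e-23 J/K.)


Stokes-Einstein: R = kB*T / (6*pi*eta*D)
R = 1.381e-23 * 306 / (6 * pi * 0.00083 * 9.596e-11)
R = 2.81479e-09 m = 2.81 nm

2.81


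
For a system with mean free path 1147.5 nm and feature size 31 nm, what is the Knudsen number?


Knudsen number Kn = lambda / L
Kn = 1147.5 / 31
Kn = 37.0161

37.0161


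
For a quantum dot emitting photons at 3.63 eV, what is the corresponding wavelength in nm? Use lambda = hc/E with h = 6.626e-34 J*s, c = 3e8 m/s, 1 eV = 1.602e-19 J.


Convert energy: E = 3.63 eV = 3.63 * 1.602e-19 = 5.81526e-19 J
lambda = h*c / E = 6.626e-34 * 3e8 / 5.81526e-19
lambda = 3.41825e-07 m = 341.8 nm

341.8


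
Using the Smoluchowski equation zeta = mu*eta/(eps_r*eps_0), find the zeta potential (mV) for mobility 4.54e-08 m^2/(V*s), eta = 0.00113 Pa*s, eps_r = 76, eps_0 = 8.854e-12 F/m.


Smoluchowski equation: zeta = mu * eta / (eps_r * eps_0)
zeta = 4.54e-08 * 0.00113 / (76 * 8.854e-12)
zeta = 0.07624 V = 76.24 mV

76.24


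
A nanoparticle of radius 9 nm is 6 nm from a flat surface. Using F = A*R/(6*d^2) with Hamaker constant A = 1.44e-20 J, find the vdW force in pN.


Convert to SI: R = 9 nm = 9e-09 m, d = 6 nm = 6e-09 m
F = A * R / (6 * d^2)
F = 1.44e-20 * 9e-09 / (6 * (6e-09)^2)
F = 6e-13 N = 0.6 pN

0.6


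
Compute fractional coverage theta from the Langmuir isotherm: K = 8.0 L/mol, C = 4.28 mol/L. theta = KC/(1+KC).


Langmuir isotherm: theta = K*C / (1 + K*C)
K*C = 8.0 * 4.28 = 34.24
theta = 34.24 / (1 + 34.24) = 34.24 / 35.24
theta = 0.9716

0.9716


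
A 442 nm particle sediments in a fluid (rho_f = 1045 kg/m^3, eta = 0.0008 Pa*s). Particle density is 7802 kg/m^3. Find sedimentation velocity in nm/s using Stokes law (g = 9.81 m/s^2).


Radius R = 442/2 nm = 2.21e-07 m
Density difference = 7802 - 1045 = 6757 kg/m^3
v = 2 * R^2 * (rho_p - rho_f) * g / (9 * eta)
v = 2 * (2.21e-07)^2 * 6757 * 9.81 / (9 * 0.0008)
v = 8.99301e-07 m/s = 899.3008 nm/s

899.3008


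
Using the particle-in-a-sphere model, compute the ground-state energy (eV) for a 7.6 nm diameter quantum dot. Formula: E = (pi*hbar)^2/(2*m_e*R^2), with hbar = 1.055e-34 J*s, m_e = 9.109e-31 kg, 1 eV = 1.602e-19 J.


Radius R = 7.6/2 = 3.8 nm = 3.8e-09 m
E = (pi * 1.055e-34)^2 / (2 * 9.109e-31 * (3.8e-09)^2)
E(J) = 4.17577e-21
E = E(J) / 1.602e-19 = 0.0261 eV

0.0261


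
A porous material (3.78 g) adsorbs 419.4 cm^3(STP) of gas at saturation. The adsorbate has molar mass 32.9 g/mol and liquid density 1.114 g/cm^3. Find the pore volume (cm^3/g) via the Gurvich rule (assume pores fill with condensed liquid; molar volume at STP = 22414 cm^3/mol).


Moles adsorbed n = V_ads / 22414 = 419.4 / 22414 = 1.871152e-02 mol
Liquid volume V_liq = n * M / rho_liq = 1.871152e-02 * 32.9 / 1.114 = 0.55261 cm^3
Specific pore volume V_pore = V_liq / m_sample = 0.55261 / 3.78
V_pore = 0.1462 cm^3/g

0.1462


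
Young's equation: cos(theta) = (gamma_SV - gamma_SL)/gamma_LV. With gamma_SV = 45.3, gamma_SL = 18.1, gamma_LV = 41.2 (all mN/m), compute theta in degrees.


cos(theta) = (gamma_SV - gamma_SL) / gamma_LV
cos(theta) = (45.3 - 18.1) / 41.2
cos(theta) = 0.660194
theta = arccos(0.660194) = 48.69 degrees

48.69


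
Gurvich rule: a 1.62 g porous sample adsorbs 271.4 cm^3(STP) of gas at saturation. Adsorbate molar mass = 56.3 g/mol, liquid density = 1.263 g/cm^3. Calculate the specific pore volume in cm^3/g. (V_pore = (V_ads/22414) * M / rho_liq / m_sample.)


Moles adsorbed n = V_ads / 22414 = 271.4 / 22414 = 1.210850e-02 mol
Liquid volume V_liq = n * M / rho_liq = 1.210850e-02 * 56.3 / 1.263 = 0.53975 cm^3
Specific pore volume V_pore = V_liq / m_sample = 0.53975 / 1.62
V_pore = 0.3332 cm^3/g

0.3332


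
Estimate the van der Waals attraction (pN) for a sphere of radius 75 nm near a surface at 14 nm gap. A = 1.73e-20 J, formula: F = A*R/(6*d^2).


Convert to SI: R = 75 nm = 7.5e-08 m, d = 14 nm = 1.4e-08 m
F = A * R / (6 * d^2)
F = 1.73e-20 * 7.5e-08 / (6 * (1.4e-08)^2)
F = 1.10332e-12 N = 1.103 pN

1.103


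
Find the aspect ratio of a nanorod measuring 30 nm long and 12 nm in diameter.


Aspect ratio AR = length / diameter
AR = 30 / 12
AR = 2.5

2.5


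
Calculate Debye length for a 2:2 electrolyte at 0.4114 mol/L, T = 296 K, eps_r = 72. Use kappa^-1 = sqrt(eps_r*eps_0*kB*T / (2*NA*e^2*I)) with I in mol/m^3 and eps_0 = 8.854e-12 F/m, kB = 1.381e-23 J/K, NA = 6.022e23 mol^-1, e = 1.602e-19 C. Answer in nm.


Ionic strength I = 0.4114 * 2^2 * 1000 = 1645.6 mol/m^3
kappa^-1 = sqrt(72 * 8.854e-12 * 1.381e-23 * 296 / (2 * 6.022e23 * (1.602e-19)^2 * 1645.6))
kappa^-1 = 0.226 nm

0.226


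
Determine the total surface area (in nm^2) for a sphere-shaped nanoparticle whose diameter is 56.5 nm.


Radius r = 56.5/2 = 28.25 nm
Surface area SA = 4 * pi * r^2
SA = 4 * pi * (28.25)^2
SA = 10028.75 nm^2

10028.75


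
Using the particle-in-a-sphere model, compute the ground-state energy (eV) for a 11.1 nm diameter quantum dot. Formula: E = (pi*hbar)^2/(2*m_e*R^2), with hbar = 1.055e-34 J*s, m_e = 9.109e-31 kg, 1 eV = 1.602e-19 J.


Radius R = 11.1/2 = 5.55 nm = 5.55e-09 m
E = (pi * 1.055e-34)^2 / (2 * 9.109e-31 * (5.55e-09)^2)
E(J) = 1.95757e-21
E = E(J) / 1.602e-19 = 0.0122 eV

0.0122


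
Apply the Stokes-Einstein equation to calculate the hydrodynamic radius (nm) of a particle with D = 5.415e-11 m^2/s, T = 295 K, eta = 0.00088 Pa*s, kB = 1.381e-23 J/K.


Stokes-Einstein: R = kB*T / (6*pi*eta*D)
R = 1.381e-23 * 295 / (6 * pi * 0.00088 * 5.415e-11)
R = 4.53559e-09 m = 4.54 nm

4.54


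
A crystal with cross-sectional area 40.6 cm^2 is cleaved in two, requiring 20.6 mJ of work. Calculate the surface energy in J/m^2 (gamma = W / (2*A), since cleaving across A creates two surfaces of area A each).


Convert: A = 40.6 cm^2 = 0.00406 m^2, W = 20.6 mJ = 0.0206 J
Cleaving exposes two faces of area A, so total new surface = 2*A and gamma = W / (2*A)
gamma = 0.0206 / (2 * 0.00406)
gamma = 2.537 J/m^2

2.537


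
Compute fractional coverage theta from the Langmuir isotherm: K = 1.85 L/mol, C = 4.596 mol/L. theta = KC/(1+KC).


Langmuir isotherm: theta = K*C / (1 + K*C)
K*C = 1.85 * 4.596 = 8.5026
theta = 8.5026 / (1 + 8.5026) = 8.5026 / 9.5026
theta = 0.8948

0.8948


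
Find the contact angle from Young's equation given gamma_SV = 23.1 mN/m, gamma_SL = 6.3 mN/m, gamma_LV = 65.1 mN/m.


cos(theta) = (gamma_SV - gamma_SL) / gamma_LV
cos(theta) = (23.1 - 6.3) / 65.1
cos(theta) = 0.258065
theta = arccos(0.258065) = 75.04 degrees

75.04


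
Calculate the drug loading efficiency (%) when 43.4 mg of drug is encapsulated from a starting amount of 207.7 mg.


Drug loading efficiency = (drug loaded / drug initial) * 100
DLE = 43.4 / 207.7 * 100
DLE = 0.209 * 100
DLE = 20.9%

20.9


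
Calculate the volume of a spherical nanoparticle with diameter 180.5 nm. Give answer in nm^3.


Radius r = 180.5/2 = 90.25 nm
Volume V = (4/3) * pi * r^3
V = (4/3) * pi * (90.25)^3
V = 3079145.71 nm^3

3079145.71


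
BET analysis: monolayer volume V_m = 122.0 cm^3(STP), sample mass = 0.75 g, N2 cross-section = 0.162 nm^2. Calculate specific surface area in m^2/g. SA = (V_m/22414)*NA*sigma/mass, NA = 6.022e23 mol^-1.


Number of moles in monolayer = V_m / 22414 = 122.0 / 22414 = 0.00544303
Number of molecules = moles * NA = 0.00544303 * 6.022e23
SA = molecules * sigma / mass
SA = (122.0 / 22414) * 6.022e23 * 0.162e-18 / 0.75
SA = 708.0 m^2/g

708.0


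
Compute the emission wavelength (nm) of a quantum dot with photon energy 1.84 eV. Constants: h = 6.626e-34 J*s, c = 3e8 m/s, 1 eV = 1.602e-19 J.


Convert energy: E = 1.84 eV = 1.84 * 1.602e-19 = 2.94768e-19 J
lambda = h*c / E = 6.626e-34 * 3e8 / 2.94768e-19
lambda = 6.74361e-07 m = 674.4 nm

674.4


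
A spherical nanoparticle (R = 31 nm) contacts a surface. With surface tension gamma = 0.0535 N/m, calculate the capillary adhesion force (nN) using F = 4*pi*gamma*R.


Convert radius: R = 31 nm = 3.1e-08 m
F = 4 * pi * gamma * R
F = 4 * pi * 0.0535 * 3.1e-08
F = 2.08413e-08 N = 20.8413 nN

20.8413


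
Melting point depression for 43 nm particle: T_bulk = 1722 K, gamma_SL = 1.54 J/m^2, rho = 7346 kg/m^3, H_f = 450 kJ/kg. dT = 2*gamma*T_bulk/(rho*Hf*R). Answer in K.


Radius R = 43/2 = 21.5 nm = 2.15e-08 m
Convert H_f = 450 kJ/kg = 450000 J/kg
dT = 2 * gamma_SL * T_bulk / (rho * H_f * R)
dT = 2 * 1.54 * 1722 / (7346 * 450000 * 2.15e-08)
dT = 74.6 K

74.6


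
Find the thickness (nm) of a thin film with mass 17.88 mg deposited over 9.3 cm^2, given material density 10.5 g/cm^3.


Convert: m = 17.88 mg = 1.7880e-05 kg, A = 9.3 cm^2 = 9.3000e-04 m^2, rho = 10.5 g/cm^3 = 10500 kg/m^3
t = m / (A * rho)
t = 1.7880e-05 / (9.3000e-04 * 10500)
t = 1.8310e-06 m = 1831.0 nm

1831.0


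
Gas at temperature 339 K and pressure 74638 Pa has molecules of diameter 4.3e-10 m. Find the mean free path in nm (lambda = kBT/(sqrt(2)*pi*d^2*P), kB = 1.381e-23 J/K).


Mean free path: lambda = kB*T / (sqrt(2) * pi * d^2 * P)
lambda = 1.381e-23 * 339 / (sqrt(2) * pi * (4.3e-10)^2 * 74638)
lambda = 7.6354e-08 m
lambda = 76.35 nm

76.35


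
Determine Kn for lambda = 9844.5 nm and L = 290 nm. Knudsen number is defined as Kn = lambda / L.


Knudsen number Kn = lambda / L
Kn = 9844.5 / 290
Kn = 33.9466

33.9466


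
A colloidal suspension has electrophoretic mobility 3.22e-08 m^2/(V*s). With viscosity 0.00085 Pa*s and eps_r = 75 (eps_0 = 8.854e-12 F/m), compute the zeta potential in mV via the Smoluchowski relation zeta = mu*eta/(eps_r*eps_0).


Smoluchowski equation: zeta = mu * eta / (eps_r * eps_0)
zeta = 3.22e-08 * 0.00085 / (75 * 8.854e-12)
zeta = 0.041217 V = 41.22 mV

41.22


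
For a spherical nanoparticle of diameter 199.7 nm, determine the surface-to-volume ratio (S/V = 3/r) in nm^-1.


Radius r = 199.7/2 = 99.85 nm
S/V = 3 / r = 3 / 99.85
S/V = 0.03 nm^-1

0.03


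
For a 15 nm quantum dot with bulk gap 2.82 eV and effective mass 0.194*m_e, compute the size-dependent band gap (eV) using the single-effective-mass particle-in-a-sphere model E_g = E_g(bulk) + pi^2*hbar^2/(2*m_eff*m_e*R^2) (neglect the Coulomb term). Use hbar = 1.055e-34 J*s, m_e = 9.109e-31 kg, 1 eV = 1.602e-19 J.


Radius R = 15/2 nm = 7.5e-09 m
Confinement energy dE = pi^2 * hbar^2 / (2 * m_eff * m_e * R^2)
dE = pi^2 * (1.055e-34)^2 / (2 * 0.194 * 9.109e-31 * (7.5e-09)^2) J, divided by 1.602e-19 J/eV
dE = 0.0345 eV
Total band gap = E_g(bulk) + dE = 2.82 + 0.0345 = 2.8545 eV

2.8545


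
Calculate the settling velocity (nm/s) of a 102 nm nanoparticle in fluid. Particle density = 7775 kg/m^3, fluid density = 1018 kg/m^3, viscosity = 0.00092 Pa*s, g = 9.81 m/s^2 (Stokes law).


Radius R = 102/2 nm = 5.1e-08 m
Density difference = 7775 - 1018 = 6757 kg/m^3
v = 2 * R^2 * (rho_p - rho_f) * g / (9 * eta)
v = 2 * (5.1e-08)^2 * 6757 * 9.81 / (9 * 0.00092)
v = 4.1645e-08 m/s = 41.645 nm/s

41.645


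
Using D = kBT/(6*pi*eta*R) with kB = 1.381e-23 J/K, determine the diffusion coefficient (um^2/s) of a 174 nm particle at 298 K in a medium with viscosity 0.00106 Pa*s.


Radius R = 174/2 = 87 nm = 8.7e-08 m
D = kB*T / (6*pi*eta*R)
D = 1.381e-23 * 298 / (6 * pi * 0.00106 * 8.7e-08)
D = 2.36747e-12 m^2/s = 2.367 um^2/s

2.367


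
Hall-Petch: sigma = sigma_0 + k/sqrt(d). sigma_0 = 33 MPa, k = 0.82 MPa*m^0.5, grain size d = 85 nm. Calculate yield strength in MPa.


d = 85 nm = 8.5e-08 m
sqrt(d) = 0.0002915476
Hall-Petch contribution = k / sqrt(d) = 0.82 / 0.0002915476 = 2812.6 MPa
sigma = sigma_0 + k/sqrt(d) = 33 + 2812.6 = 2845.6 MPa

2845.6


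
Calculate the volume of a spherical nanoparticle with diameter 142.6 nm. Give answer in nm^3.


Radius r = 142.6/2 = 71.3 nm
Volume V = (4/3) * pi * r^3
V = (4/3) * pi * (71.3)^3
V = 1518298.63 nm^3

1518298.63


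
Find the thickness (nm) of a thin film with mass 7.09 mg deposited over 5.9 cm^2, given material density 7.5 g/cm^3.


Convert: m = 7.09 mg = 7.0900e-06 kg, A = 5.9 cm^2 = 5.9000e-04 m^2, rho = 7.5 g/cm^3 = 7500 kg/m^3
t = m / (A * rho)
t = 7.0900e-06 / (5.9000e-04 * 7500)
t = 1.6023e-06 m = 1602.3 nm

1602.3


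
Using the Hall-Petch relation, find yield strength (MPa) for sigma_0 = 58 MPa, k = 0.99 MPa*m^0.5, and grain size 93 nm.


d = 93 nm = 9.3e-08 m
sqrt(d) = 0.000304959
Hall-Petch contribution = k / sqrt(d) = 0.99 / 0.000304959 = 3246.3 MPa
sigma = sigma_0 + k/sqrt(d) = 58 + 3246.3 = 3304.3 MPa

3304.3


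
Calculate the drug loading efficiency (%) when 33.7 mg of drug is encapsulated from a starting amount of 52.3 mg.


Drug loading efficiency = (drug loaded / drug initial) * 100
DLE = 33.7 / 52.3 * 100
DLE = 0.6444 * 100
DLE = 64.44%

64.44


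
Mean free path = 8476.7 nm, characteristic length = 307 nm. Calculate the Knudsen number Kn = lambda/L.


Knudsen number Kn = lambda / L
Kn = 8476.7 / 307
Kn = 27.6114

27.6114


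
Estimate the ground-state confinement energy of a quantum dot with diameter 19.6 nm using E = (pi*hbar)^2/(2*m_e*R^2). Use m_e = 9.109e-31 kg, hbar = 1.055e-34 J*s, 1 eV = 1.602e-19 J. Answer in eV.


Radius R = 19.6/2 = 9.8 nm = 9.8e-09 m
E = (pi * 1.055e-34)^2 / (2 * 9.109e-31 * (9.8e-09)^2)
E(J) = 6.27844e-22
E = E(J) / 1.602e-19 = 0.0039 eV

0.0039


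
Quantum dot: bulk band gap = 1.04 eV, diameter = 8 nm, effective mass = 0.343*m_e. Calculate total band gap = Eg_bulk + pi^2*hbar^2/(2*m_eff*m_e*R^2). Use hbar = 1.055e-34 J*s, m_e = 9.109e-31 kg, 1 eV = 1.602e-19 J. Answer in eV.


Radius R = 8/2 nm = 4e-09 m
Confinement energy dE = pi^2 * hbar^2 / (2 * m_eff * m_e * R^2)
dE = pi^2 * (1.055e-34)^2 / (2 * 0.343 * 9.109e-31 * (4e-09)^2) J, divided by 1.602e-19 J/eV
dE = 0.0686 eV
Total band gap = E_g(bulk) + dE = 1.04 + 0.0686 = 1.1086 eV

1.1086


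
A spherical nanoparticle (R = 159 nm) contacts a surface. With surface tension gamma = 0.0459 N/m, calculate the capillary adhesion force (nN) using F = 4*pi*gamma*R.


Convert radius: R = 159 nm = 1.59e-07 m
F = 4 * pi * gamma * R
F = 4 * pi * 0.0459 * 1.59e-07
F = 9.17106e-08 N = 91.7106 nN

91.7106


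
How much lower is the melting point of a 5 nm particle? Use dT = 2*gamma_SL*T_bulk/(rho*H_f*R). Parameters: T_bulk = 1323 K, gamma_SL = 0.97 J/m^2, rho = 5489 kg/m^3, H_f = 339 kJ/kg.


Radius R = 5/2 = 2.5 nm = 2.5e-09 m
Convert H_f = 339 kJ/kg = 339000 J/kg
dT = 2 * gamma_SL * T_bulk / (rho * H_f * R)
dT = 2 * 0.97 * 1323 / (5489 * 339000 * 2.5e-09)
dT = 551.7 K

551.7


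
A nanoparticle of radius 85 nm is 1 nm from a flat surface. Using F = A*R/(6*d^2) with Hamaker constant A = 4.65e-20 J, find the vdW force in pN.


Convert to SI: R = 85 nm = 8.5e-08 m, d = 1 nm = 1e-09 m
F = A * R / (6 * d^2)
F = 4.65e-20 * 8.5e-08 / (6 * (1e-09)^2)
F = 6.5875e-10 N = 658.75 pN

658.75


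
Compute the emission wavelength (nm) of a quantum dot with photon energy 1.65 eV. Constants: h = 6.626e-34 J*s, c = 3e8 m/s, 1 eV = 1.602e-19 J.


Convert energy: E = 1.65 eV = 1.65 * 1.602e-19 = 2.6433e-19 J
lambda = h*c / E = 6.626e-34 * 3e8 / 2.6433e-19
lambda = 7.52015e-07 m = 752.0 nm

752.0


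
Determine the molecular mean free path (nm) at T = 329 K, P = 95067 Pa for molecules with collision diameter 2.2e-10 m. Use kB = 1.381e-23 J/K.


Mean free path: lambda = kB*T / (sqrt(2) * pi * d^2 * P)
lambda = 1.381e-23 * 329 / (sqrt(2) * pi * (2.2e-10)^2 * 95067)
lambda = 2.22254e-07 m
lambda = 222.25 nm

222.25


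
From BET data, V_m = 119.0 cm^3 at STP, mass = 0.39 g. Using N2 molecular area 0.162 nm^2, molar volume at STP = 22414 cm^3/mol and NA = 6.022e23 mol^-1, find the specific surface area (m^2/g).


Number of moles in monolayer = V_m / 22414 = 119.0 / 22414 = 0.00530918
Number of molecules = moles * NA = 0.00530918 * 6.022e23
SA = molecules * sigma / mass
SA = (119.0 / 22414) * 6.022e23 * 0.162e-18 / 0.39
SA = 1328.1 m^2/g

1328.1


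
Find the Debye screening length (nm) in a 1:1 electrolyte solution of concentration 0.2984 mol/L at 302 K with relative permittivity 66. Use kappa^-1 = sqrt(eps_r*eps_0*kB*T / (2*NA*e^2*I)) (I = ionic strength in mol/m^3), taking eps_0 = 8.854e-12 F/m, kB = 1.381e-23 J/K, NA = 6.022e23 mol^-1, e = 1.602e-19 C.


Ionic strength I = 0.2984 * 1^2 * 1000 = 298.4 mol/m^3
kappa^-1 = sqrt(66 * 8.854e-12 * 1.381e-23 * 302 / (2 * 6.022e23 * (1.602e-19)^2 * 298.4))
kappa^-1 = 0.514 nm

0.514


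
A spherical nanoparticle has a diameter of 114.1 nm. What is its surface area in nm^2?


Radius r = 114.1/2 = 57.05 nm
Surface area SA = 4 * pi * r^2
SA = 4 * pi * (57.05)^2
SA = 40899.8 nm^2

40899.8


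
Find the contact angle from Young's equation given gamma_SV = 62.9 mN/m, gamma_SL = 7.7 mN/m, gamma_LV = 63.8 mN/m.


cos(theta) = (gamma_SV - gamma_SL) / gamma_LV
cos(theta) = (62.9 - 7.7) / 63.8
cos(theta) = 0.865204
theta = arccos(0.865204) = 30.09 degrees

30.09


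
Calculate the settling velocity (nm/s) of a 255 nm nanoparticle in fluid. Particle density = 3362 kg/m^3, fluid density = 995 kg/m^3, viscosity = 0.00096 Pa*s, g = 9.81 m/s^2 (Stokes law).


Radius R = 255/2 nm = 1.275e-07 m
Density difference = 3362 - 995 = 2367 kg/m^3
v = 2 * R^2 * (rho_p - rho_f) * g / (9 * eta)
v = 2 * (1.275e-07)^2 * 2367 * 9.81 / (9 * 0.00096)
v = 8.73784e-08 m/s = 87.3784 nm/s

87.3784


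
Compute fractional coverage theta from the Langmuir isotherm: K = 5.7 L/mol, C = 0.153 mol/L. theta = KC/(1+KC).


Langmuir isotherm: theta = K*C / (1 + K*C)
K*C = 5.7 * 0.153 = 0.8721
theta = 0.8721 / (1 + 0.8721) = 0.8721 / 1.8721
theta = 0.4658

0.4658


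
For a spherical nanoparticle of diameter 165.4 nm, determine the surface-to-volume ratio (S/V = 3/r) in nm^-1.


Radius r = 165.4/2 = 82.7 nm
S/V = 3 / r = 3 / 82.7
S/V = 0.0363 nm^-1

0.0363


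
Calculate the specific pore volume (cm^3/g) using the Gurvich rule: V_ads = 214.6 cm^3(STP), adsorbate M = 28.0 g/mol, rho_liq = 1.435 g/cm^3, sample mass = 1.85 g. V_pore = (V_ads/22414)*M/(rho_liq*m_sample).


Moles adsorbed n = V_ads / 22414 = 214.6 / 22414 = 9.574373e-03 mol
Liquid volume V_liq = n * M / rho_liq = 9.574373e-03 * 28.0 / 1.435 = 0.18682 cm^3
Specific pore volume V_pore = V_liq / m_sample = 0.18682 / 1.85
V_pore = 0.101 cm^3/g

0.101


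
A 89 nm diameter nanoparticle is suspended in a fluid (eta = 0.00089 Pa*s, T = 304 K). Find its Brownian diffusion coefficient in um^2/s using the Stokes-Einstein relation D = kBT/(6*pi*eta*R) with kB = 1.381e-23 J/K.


Radius R = 89/2 = 44.5 nm = 4.45e-08 m
D = kB*T / (6*pi*eta*R)
D = 1.381e-23 * 304 / (6 * pi * 0.00089 * 4.45e-08)
D = 5.62362e-12 m^2/s = 5.624 um^2/s

5.624


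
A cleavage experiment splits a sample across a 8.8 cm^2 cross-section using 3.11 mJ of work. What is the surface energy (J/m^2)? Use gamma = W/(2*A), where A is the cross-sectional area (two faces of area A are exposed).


Convert: A = 8.8 cm^2 = 0.00088 m^2, W = 3.11 mJ = 0.00311 J
Cleaving exposes two faces of area A, so total new surface = 2*A and gamma = W / (2*A)
gamma = 0.00311 / (2 * 0.00088)
gamma = 1.767 J/m^2

1.767


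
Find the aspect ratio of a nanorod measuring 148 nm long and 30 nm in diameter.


Aspect ratio AR = length / diameter
AR = 148 / 30
AR = 4.93

4.93


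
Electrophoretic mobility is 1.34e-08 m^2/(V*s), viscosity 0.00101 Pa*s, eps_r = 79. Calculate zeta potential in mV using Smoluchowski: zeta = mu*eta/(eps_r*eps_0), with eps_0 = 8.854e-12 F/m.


Smoluchowski equation: zeta = mu * eta / (eps_r * eps_0)
zeta = 1.34e-08 * 0.00101 / (79 * 8.854e-12)
zeta = 0.019349 V = 19.35 mV

19.35


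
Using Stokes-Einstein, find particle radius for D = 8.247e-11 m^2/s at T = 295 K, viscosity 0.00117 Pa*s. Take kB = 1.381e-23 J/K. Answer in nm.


Stokes-Einstein: R = kB*T / (6*pi*eta*D)
R = 1.381e-23 * 295 / (6 * pi * 0.00117 * 8.247e-11)
R = 2.23992e-09 m = 2.24 nm

2.24


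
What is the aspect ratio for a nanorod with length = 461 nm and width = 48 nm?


Aspect ratio AR = length / diameter
AR = 461 / 48
AR = 9.6

9.6


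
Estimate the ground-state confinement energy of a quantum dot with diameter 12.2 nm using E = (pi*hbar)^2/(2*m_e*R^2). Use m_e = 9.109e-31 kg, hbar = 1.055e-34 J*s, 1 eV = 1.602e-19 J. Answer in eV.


Radius R = 12.2/2 = 6.1 nm = 6.1e-09 m
E = (pi * 1.055e-34)^2 / (2 * 9.109e-31 * (6.1e-09)^2)
E(J) = 1.62048e-21
E = E(J) / 1.602e-19 = 0.0101 eV

0.0101


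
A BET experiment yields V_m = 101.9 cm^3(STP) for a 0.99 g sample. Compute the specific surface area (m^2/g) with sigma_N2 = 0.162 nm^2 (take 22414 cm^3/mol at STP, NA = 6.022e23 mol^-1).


Number of moles in monolayer = V_m / 22414 = 101.9 / 22414 = 0.00454627
Number of molecules = moles * NA = 0.00454627 * 6.022e23
SA = molecules * sigma / mass
SA = (101.9 / 22414) * 6.022e23 * 0.162e-18 / 0.99
SA = 448.0 m^2/g

448.0


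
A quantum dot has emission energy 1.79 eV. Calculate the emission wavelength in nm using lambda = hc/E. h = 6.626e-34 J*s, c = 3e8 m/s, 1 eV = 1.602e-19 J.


Convert energy: E = 1.79 eV = 1.79 * 1.602e-19 = 2.86758e-19 J
lambda = h*c / E = 6.626e-34 * 3e8 / 2.86758e-19
lambda = 6.93198e-07 m = 693.2 nm

693.2


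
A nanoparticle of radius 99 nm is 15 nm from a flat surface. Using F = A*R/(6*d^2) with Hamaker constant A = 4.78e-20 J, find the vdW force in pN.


Convert to SI: R = 99 nm = 9.9e-08 m, d = 15 nm = 1.5e-08 m
F = A * R / (6 * d^2)
F = 4.78e-20 * 9.9e-08 / (6 * (1.5e-08)^2)
F = 3.50533e-12 N = 3.505 pN

3.505


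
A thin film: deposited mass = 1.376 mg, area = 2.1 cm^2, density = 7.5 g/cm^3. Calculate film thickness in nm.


Convert: m = 1.376 mg = 1.3760e-06 kg, A = 2.1 cm^2 = 2.1000e-04 m^2, rho = 7.5 g/cm^3 = 7500 kg/m^3
t = m / (A * rho)
t = 1.3760e-06 / (2.1000e-04 * 7500)
t = 8.7365e-07 m = 873.7 nm

873.7


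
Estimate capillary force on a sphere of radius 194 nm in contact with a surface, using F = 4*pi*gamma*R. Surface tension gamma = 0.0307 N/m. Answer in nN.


Convert radius: R = 194 nm = 1.94e-07 m
F = 4 * pi * gamma * R
F = 4 * pi * 0.0307 * 1.94e-07
F = 7.48428e-08 N = 74.8428 nN

74.8428


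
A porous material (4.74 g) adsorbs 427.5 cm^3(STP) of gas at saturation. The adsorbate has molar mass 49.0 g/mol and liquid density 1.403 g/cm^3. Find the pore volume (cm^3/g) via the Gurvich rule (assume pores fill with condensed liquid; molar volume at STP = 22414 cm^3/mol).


Moles adsorbed n = V_ads / 22414 = 427.5 / 22414 = 1.907290e-02 mol
Liquid volume V_liq = n * M / rho_liq = 1.907290e-02 * 49.0 / 1.403 = 0.66612 cm^3
Specific pore volume V_pore = V_liq / m_sample = 0.66612 / 4.74
V_pore = 0.1405 cm^3/g

0.1405


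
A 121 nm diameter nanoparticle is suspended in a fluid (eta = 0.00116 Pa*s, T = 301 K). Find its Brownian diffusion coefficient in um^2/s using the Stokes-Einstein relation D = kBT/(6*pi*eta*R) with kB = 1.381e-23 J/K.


Radius R = 121/2 = 60.5 nm = 6.05e-08 m
D = kB*T / (6*pi*eta*R)
D = 1.381e-23 * 301 / (6 * pi * 0.00116 * 6.05e-08)
D = 3.14229e-12 m^2/s = 3.142 um^2/s

3.142


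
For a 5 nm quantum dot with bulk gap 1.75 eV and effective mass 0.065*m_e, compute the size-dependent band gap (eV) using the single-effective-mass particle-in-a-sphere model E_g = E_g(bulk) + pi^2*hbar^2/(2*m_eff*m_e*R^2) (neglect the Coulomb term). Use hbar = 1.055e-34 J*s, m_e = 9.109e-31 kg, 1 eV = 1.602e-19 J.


Radius R = 5/2 nm = 2.5e-09 m
Confinement energy dE = pi^2 * hbar^2 / (2 * m_eff * m_e * R^2)
dE = pi^2 * (1.055e-34)^2 / (2 * 0.065 * 9.109e-31 * (2.5e-09)^2) J, divided by 1.602e-19 J/eV
dE = 0.9265 eV
Total band gap = E_g(bulk) + dE = 1.75 + 0.9265 = 2.6765 eV

2.6765


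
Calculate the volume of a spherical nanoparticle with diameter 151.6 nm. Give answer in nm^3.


Radius r = 151.6/2 = 75.8 nm
Volume V = (4/3) * pi * r^3
V = (4/3) * pi * (75.8)^3
V = 1824299.87 nm^3

1824299.87


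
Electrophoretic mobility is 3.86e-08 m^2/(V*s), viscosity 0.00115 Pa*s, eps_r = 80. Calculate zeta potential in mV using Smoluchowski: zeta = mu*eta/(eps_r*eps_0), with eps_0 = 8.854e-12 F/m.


Smoluchowski equation: zeta = mu * eta / (eps_r * eps_0)
zeta = 3.86e-08 * 0.00115 / (80 * 8.854e-12)
zeta = 0.062669 V = 62.67 mV

62.67


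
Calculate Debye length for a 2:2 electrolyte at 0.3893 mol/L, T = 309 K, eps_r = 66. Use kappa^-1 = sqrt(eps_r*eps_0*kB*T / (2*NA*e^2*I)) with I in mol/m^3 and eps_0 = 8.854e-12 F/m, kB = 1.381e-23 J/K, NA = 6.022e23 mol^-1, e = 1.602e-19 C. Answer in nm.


Ionic strength I = 0.3893 * 2^2 * 1000 = 1557.2 mol/m^3
kappa^-1 = sqrt(66 * 8.854e-12 * 1.381e-23 * 309 / (2 * 6.022e23 * (1.602e-19)^2 * 1557.2))
kappa^-1 = 0.228 nm

0.228


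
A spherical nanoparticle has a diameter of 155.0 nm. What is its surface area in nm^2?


Radius r = 155.0/2 = 77.5 nm
Surface area SA = 4 * pi * r^2
SA = 4 * pi * (77.5)^2
SA = 75476.76 nm^2

75476.76


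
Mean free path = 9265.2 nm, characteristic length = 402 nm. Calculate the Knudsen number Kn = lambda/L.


Knudsen number Kn = lambda / L
Kn = 9265.2 / 402
Kn = 23.0478

23.0478


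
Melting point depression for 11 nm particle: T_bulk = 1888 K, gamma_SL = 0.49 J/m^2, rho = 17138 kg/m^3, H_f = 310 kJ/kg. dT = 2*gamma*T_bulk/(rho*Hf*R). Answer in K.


Radius R = 11/2 = 5.5 nm = 5.5e-09 m
Convert H_f = 310 kJ/kg = 310000 J/kg
dT = 2 * gamma_SL * T_bulk / (rho * H_f * R)
dT = 2 * 0.49 * 1888 / (17138 * 310000 * 5.5e-09)
dT = 63.3 K

63.3


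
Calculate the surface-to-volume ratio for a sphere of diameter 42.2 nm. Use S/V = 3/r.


Radius r = 42.2/2 = 21.1 nm
S/V = 3 / r = 3 / 21.1
S/V = 0.1422 nm^-1

0.1422


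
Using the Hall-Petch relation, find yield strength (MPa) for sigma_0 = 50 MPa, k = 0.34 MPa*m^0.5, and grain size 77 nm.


d = 77 nm = 7.7e-08 m
sqrt(d) = 0.0002774887
Hall-Petch contribution = k / sqrt(d) = 0.34 / 0.0002774887 = 1225.3 MPa
sigma = sigma_0 + k/sqrt(d) = 50 + 1225.3 = 1275.3 MPa

1275.3


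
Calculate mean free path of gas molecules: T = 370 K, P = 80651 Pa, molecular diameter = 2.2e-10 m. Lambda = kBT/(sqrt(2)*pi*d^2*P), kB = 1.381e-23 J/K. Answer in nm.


Mean free path: lambda = kB*T / (sqrt(2) * pi * d^2 * P)
lambda = 1.381e-23 * 370 / (sqrt(2) * pi * (2.2e-10)^2 * 80651)
lambda = 2.94629e-07 m
lambda = 294.63 nm

294.63


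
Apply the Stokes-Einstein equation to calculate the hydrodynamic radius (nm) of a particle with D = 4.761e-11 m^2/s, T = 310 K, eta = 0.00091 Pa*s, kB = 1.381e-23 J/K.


Stokes-Einstein: R = kB*T / (6*pi*eta*D)
R = 1.381e-23 * 310 / (6 * pi * 0.00091 * 4.761e-11)
R = 5.24221e-09 m = 5.24 nm

5.24


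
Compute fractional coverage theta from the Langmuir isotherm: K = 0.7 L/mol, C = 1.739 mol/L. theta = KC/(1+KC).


Langmuir isotherm: theta = K*C / (1 + K*C)
K*C = 0.7 * 1.739 = 1.2173
theta = 1.2173 / (1 + 1.2173) = 1.2173 / 2.2173
theta = 0.549

0.549


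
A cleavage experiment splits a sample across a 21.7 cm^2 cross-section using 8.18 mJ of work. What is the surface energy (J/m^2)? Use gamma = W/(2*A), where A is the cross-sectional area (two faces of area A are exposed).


Convert: A = 21.7 cm^2 = 0.00217 m^2, W = 8.18 mJ = 0.00818 J
Cleaving exposes two faces of area A, so total new surface = 2*A and gamma = W / (2*A)
gamma = 0.00818 / (2 * 0.00217)
gamma = 1.885 J/m^2

1.885


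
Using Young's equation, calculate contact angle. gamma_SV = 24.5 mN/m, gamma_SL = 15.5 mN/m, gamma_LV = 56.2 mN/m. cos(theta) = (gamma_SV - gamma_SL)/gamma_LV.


cos(theta) = (gamma_SV - gamma_SL) / gamma_LV
cos(theta) = (24.5 - 15.5) / 56.2
cos(theta) = 0.160142
theta = arccos(0.160142) = 80.78 degrees

80.78


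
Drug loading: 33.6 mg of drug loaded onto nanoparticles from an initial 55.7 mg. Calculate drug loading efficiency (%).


Drug loading efficiency = (drug loaded / drug initial) * 100
DLE = 33.6 / 55.7 * 100
DLE = 0.6032 * 100
DLE = 60.32%

60.32


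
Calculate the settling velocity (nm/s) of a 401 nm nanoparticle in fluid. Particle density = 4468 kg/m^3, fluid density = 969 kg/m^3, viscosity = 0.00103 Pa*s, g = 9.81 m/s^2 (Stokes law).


Radius R = 401/2 nm = 2.005e-07 m
Density difference = 4468 - 969 = 3499 kg/m^3
v = 2 * R^2 * (rho_p - rho_f) * g / (9 * eta)
v = 2 * (2.005e-07)^2 * 3499 * 9.81 / (9 * 0.00103)
v = 2.97709e-07 m/s = 297.709 nm/s

297.709


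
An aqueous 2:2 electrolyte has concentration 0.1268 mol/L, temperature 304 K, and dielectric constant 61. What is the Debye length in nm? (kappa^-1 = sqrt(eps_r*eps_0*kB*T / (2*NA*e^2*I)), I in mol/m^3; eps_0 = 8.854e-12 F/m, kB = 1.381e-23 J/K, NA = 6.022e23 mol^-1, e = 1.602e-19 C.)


Ionic strength I = 0.1268 * 2^2 * 1000 = 507.2 mol/m^3
kappa^-1 = sqrt(61 * 8.854e-12 * 1.381e-23 * 304 / (2 * 6.022e23 * (1.602e-19)^2 * 507.2))
kappa^-1 = 0.38 nm

0.38


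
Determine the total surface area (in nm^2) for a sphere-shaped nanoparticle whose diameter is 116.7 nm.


Radius r = 116.7/2 = 58.35 nm
Surface area SA = 4 * pi * r^2
SA = 4 * pi * (58.35)^2
SA = 42785.0 nm^2

42785.0


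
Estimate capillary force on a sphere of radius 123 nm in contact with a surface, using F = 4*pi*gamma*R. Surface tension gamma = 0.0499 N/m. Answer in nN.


Convert radius: R = 123 nm = 1.23e-07 m
F = 4 * pi * gamma * R
F = 4 * pi * 0.0499 * 1.23e-07
F = 7.71286e-08 N = 77.1286 nN

77.1286


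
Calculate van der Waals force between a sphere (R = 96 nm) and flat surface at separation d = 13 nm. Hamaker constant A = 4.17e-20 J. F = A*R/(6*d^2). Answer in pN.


Convert to SI: R = 96 nm = 9.6e-08 m, d = 13 nm = 1.3e-08 m
F = A * R / (6 * d^2)
F = 4.17e-20 * 9.6e-08 / (6 * (1.3e-08)^2)
F = 3.94793e-12 N = 3.948 pN

3.948


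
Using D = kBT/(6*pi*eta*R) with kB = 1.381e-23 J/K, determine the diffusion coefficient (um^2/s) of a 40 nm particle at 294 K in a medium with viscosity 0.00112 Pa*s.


Radius R = 40/2 = 20 nm = 2e-08 m
D = kB*T / (6*pi*eta*R)
D = 1.381e-23 * 294 / (6 * pi * 0.00112 * 2e-08)
D = 9.61594e-12 m^2/s = 9.616 um^2/s

9.616


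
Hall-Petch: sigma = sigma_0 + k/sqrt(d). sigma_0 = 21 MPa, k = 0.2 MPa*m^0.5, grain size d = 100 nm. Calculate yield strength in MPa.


d = 100 nm = 1e-07 m
sqrt(d) = 0.0003162278
Hall-Petch contribution = k / sqrt(d) = 0.2 / 0.0003162278 = 632.5 MPa
sigma = sigma_0 + k/sqrt(d) = 21 + 632.5 = 653.5 MPa

653.5


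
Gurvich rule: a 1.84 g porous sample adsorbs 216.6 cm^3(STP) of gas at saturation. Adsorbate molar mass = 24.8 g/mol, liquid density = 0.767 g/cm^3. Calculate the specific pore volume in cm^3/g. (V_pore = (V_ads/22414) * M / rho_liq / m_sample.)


Moles adsorbed n = V_ads / 22414 = 216.6 / 22414 = 9.663603e-03 mol
Liquid volume V_liq = n * M / rho_liq = 9.663603e-03 * 24.8 / 0.767 = 0.31246 cm^3
Specific pore volume V_pore = V_liq / m_sample = 0.31246 / 1.84
V_pore = 0.1698 cm^3/g

0.1698


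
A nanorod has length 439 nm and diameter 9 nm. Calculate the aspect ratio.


Aspect ratio AR = length / diameter
AR = 439 / 9
AR = 48.78

48.78


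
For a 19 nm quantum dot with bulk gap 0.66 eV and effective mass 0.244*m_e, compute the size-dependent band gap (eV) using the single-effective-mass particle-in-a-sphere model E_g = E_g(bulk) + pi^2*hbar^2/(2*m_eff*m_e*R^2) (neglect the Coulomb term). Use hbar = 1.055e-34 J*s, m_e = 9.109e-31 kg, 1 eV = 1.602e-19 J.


Radius R = 19/2 nm = 9.5e-09 m
Confinement energy dE = pi^2 * hbar^2 / (2 * m_eff * m_e * R^2)
dE = pi^2 * (1.055e-34)^2 / (2 * 0.244 * 9.109e-31 * (9.5e-09)^2) J, divided by 1.602e-19 J/eV
dE = 0.0171 eV
Total band gap = E_g(bulk) + dE = 0.66 + 0.0171 = 0.6771 eV

0.6771


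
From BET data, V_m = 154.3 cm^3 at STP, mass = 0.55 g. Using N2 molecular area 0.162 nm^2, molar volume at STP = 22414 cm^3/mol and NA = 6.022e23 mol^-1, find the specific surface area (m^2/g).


Number of moles in monolayer = V_m / 22414 = 154.3 / 22414 = 0.00688409
Number of molecules = moles * NA = 0.00688409 * 6.022e23
SA = molecules * sigma / mass
SA = (154.3 / 22414) * 6.022e23 * 0.162e-18 / 0.55
SA = 1221.1 m^2/g

1221.1


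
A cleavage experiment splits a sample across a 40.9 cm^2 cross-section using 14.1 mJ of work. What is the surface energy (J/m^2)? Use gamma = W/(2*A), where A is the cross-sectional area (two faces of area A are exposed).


Convert: A = 40.9 cm^2 = 0.00409 m^2, W = 14.1 mJ = 0.0141 J
Cleaving exposes two faces of area A, so total new surface = 2*A and gamma = W / (2*A)
gamma = 0.0141 / (2 * 0.00409)
gamma = 1.724 J/m^2

1.724


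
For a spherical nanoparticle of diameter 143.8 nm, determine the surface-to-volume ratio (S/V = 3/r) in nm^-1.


Radius r = 143.8/2 = 71.9 nm
S/V = 3 / r = 3 / 71.9
S/V = 0.0417 nm^-1

0.0417


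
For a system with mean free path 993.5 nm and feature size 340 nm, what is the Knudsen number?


Knudsen number Kn = lambda / L
Kn = 993.5 / 340
Kn = 2.9221

2.9221


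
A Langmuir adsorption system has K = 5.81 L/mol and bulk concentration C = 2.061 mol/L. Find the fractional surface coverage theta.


Langmuir isotherm: theta = K*C / (1 + K*C)
K*C = 5.81 * 2.061 = 11.97441
theta = 11.97441 / (1 + 11.97441) = 11.97441 / 12.97441
theta = 0.9229

0.9229


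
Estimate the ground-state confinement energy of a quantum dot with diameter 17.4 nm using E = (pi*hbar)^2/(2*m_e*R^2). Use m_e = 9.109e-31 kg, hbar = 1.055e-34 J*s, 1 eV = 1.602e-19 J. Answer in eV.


Radius R = 17.4/2 = 8.7 nm = 8.7e-09 m
E = (pi * 1.055e-34)^2 / (2 * 9.109e-31 * (8.7e-09)^2)
E(J) = 7.96646e-22
E = E(J) / 1.602e-19 = 0.005 eV

0.005


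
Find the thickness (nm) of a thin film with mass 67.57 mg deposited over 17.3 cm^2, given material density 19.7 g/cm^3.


Convert: m = 67.57 mg = 6.7570e-05 kg, A = 17.3 cm^2 = 1.7300e-03 m^2, rho = 19.7 g/cm^3 = 19700 kg/m^3
t = m / (A * rho)
t = 6.7570e-05 / (1.7300e-03 * 19700)
t = 1.9826e-06 m = 1982.6 nm

1982.6


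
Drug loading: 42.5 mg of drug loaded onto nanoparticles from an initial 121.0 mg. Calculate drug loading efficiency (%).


Drug loading efficiency = (drug loaded / drug initial) * 100
DLE = 42.5 / 121.0 * 100
DLE = 0.3512 * 100
DLE = 35.12%

35.12


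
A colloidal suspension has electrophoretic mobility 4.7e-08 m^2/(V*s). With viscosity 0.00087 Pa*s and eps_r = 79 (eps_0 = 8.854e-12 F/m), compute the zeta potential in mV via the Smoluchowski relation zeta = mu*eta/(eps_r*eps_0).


Smoluchowski equation: zeta = mu * eta / (eps_r * eps_0)
zeta = 4.7e-08 * 0.00087 / (79 * 8.854e-12)
zeta = 0.058459 V = 58.46 mV

58.46


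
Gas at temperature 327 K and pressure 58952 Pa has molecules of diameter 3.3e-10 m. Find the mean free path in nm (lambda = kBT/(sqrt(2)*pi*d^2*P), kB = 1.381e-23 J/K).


Mean free path: lambda = kB*T / (sqrt(2) * pi * d^2 * P)
lambda = 1.381e-23 * 327 / (sqrt(2) * pi * (3.3e-10)^2 * 58952)
lambda = 1.58325e-07 m
lambda = 158.33 nm

158.33


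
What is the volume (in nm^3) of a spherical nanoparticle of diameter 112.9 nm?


Radius r = 112.9/2 = 56.45 nm
Volume V = (4/3) * pi * r^3
V = (4/3) * pi * (56.45)^3
V = 753495.13 nm^3

753495.13


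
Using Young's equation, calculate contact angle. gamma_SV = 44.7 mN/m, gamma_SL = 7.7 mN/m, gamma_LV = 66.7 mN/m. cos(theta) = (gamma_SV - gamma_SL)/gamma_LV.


cos(theta) = (gamma_SV - gamma_SL) / gamma_LV
cos(theta) = (44.7 - 7.7) / 66.7
cos(theta) = 0.554723
theta = arccos(0.554723) = 56.31 degrees

56.31


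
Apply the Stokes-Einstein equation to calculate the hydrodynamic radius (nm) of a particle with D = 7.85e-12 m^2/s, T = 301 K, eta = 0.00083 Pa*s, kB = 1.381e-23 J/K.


Stokes-Einstein: R = kB*T / (6*pi*eta*D)
R = 1.381e-23 * 301 / (6 * pi * 0.00083 * 7.85e-12)
R = 3.38463e-08 m = 33.85 nm

33.85


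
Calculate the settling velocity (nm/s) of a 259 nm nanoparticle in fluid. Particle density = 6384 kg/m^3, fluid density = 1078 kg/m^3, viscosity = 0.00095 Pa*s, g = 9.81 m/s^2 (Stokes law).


Radius R = 259/2 nm = 1.295e-07 m
Density difference = 6384 - 1078 = 5306 kg/m^3
v = 2 * R^2 * (rho_p - rho_f) * g / (9 * eta)
v = 2 * (1.295e-07)^2 * 5306 * 9.81 / (9 * 0.00095)
v = 2.04192e-07 m/s = 204.1924 nm/s

204.1924


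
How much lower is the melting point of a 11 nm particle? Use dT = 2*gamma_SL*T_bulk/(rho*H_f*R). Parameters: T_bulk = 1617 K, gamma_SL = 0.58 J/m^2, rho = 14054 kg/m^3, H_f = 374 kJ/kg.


Radius R = 11/2 = 5.5 nm = 5.5e-09 m
Convert H_f = 374 kJ/kg = 374000 J/kg
dT = 2 * gamma_SL * T_bulk / (rho * H_f * R)
dT = 2 * 0.58 * 1617 / (14054 * 374000 * 5.5e-09)
dT = 64.9 K

64.9


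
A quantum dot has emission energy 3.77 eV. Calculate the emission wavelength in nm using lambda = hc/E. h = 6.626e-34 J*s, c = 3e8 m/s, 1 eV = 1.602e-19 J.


Convert energy: E = 3.77 eV = 3.77 * 1.602e-19 = 6.03954e-19 J
lambda = h*c / E = 6.626e-34 * 3e8 / 6.03954e-19
lambda = 3.29131e-07 m = 329.1 nm

329.1


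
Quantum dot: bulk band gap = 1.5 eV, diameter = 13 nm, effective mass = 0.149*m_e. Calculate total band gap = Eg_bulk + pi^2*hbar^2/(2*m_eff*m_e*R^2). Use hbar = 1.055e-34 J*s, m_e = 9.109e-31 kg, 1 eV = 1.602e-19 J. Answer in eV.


Radius R = 13/2 nm = 6.5e-09 m
Confinement energy dE = pi^2 * hbar^2 / (2 * m_eff * m_e * R^2)
dE = pi^2 * (1.055e-34)^2 / (2 * 0.149 * 9.109e-31 * (6.5e-09)^2) J, divided by 1.602e-19 J/eV
dE = 0.0598 eV
Total band gap = E_g(bulk) + dE = 1.5 + 0.0598 = 1.5598 eV

1.5598


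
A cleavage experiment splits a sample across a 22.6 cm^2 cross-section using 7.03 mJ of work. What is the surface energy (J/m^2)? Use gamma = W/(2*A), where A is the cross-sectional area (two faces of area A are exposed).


Convert: A = 22.6 cm^2 = 0.00226 m^2, W = 7.03 mJ = 0.00703 J
Cleaving exposes two faces of area A, so total new surface = 2*A and gamma = W / (2*A)
gamma = 0.00703 / (2 * 0.00226)
gamma = 1.555 J/m^2

1.555


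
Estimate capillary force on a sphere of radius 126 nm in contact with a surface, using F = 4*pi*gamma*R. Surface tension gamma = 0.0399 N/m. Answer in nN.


Convert radius: R = 126 nm = 1.26e-07 m
F = 4 * pi * gamma * R
F = 4 * pi * 0.0399 * 1.26e-07
F = 6.31762e-08 N = 63.1762 nN

63.1762


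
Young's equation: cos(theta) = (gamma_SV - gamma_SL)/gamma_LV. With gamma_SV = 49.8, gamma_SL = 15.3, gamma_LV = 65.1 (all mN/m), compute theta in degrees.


cos(theta) = (gamma_SV - gamma_SL) / gamma_LV
cos(theta) = (49.8 - 15.3) / 65.1
cos(theta) = 0.529954
theta = arccos(0.529954) = 58.0 degrees

58.0


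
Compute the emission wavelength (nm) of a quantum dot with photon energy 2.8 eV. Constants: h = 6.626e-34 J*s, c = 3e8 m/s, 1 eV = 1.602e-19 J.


Convert energy: E = 2.8 eV = 2.8 * 1.602e-19 = 4.4856e-19 J
lambda = h*c / E = 6.626e-34 * 3e8 / 4.4856e-19
lambda = 4.43151e-07 m = 443.2 nm

443.2


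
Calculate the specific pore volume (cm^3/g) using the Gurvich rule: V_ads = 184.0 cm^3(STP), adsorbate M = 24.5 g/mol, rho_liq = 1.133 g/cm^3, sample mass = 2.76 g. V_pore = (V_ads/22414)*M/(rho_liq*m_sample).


Moles adsorbed n = V_ads / 22414 = 184.0 / 22414 = 8.209155e-03 mol
Liquid volume V_liq = n * M / rho_liq = 8.209155e-03 * 24.5 / 1.133 = 0.17751 cm^3
Specific pore volume V_pore = V_liq / m_sample = 0.17751 / 2.76
V_pore = 0.0643 cm^3/g

0.0643


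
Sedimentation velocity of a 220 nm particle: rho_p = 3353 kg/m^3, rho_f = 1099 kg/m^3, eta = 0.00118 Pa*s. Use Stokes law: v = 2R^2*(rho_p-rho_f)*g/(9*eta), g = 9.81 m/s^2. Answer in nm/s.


Radius R = 220/2 nm = 1.1e-07 m
Density difference = 3353 - 1099 = 2254 kg/m^3
v = 2 * R^2 * (rho_p - rho_f) * g / (9 * eta)
v = 2 * (1.1e-07)^2 * 2254 * 9.81 / (9 * 0.00118)
v = 5.03865e-08 m/s = 50.3865 nm/s

50.3865
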